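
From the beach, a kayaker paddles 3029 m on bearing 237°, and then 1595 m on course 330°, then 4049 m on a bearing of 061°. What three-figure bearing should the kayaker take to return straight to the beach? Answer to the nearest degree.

Leg 1 (237°, 3029 m): east 3029 sin 237° = -2540.33, north 3029 cos 237° = -1649.71
Leg 2 (330°, 1595 m): east 1595 sin 330° = -797.50, north 1595 cos 330° = 1381.31
Leg 3 (061°, 4049 m): east 4049 sin 61° = 3541.34, north 4049 cos 61° = 1962.99
Net displacement: 203.50 east, 1694.59 north. Direction back to start is (-203.50, -1694.59): bearing = atan2(-203.50, -1694.59) mod 360° = 186.85° ≈ 187°.

187°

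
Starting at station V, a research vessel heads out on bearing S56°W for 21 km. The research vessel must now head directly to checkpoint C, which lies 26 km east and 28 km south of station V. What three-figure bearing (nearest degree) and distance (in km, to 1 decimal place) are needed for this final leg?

Leg 1 (S56°W, 21 km): east 21 sin 236° = -17.41, north 21 cos 236° = -11.74
Current position: (-17.41, -11.74). Target: (26, -28). Remaining: Δeast = 43.41, Δnorth = -16.26.
Bearing = atan2(43.41, -16.26) mod 360° = 110.53°; distance = √((43.41)² + (-16.26)²) = 46.354 km.

111°, 46.4 km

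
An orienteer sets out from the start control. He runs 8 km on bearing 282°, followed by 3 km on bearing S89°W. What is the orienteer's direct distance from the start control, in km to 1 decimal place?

10.9 km

Leg 1 (282°, 8 km): east 8 sin 282° = -7.83, north 8 cos 282° = 1.66
Leg 2 (S89°W, 3 km): east 3 sin 269° = -3.00, north 3 cos 269° = -0.05
Net: -10.82 east, 1.61 north. Distance = √((-10.82)² + (1.61)²) = 10.944 km.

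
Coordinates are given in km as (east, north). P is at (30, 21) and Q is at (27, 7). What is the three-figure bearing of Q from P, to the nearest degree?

Δeast = 27 − 30 = -3.00; Δnorth = 7 − 21 = -14.00.
Bearing = atan2(Δeast, Δnorth) mod 360° = 192.09° ≈ 192°.

192°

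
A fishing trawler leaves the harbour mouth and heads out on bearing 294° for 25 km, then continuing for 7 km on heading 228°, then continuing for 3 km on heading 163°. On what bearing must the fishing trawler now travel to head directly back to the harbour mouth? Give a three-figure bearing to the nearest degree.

Leg 1 (294°, 25 km): east 25 sin 294° = -22.84, north 25 cos 294° = 10.17
Leg 2 (228°, 7 km): east 7 sin 228° = -5.20, north 7 cos 228° = -4.68
Leg 3 (163°, 3 km): east 3 sin 163° = 0.88, north 3 cos 163° = -2.87
Net displacement: -27.16 east, 2.62 north. Direction back to start is (27.16, -2.62): bearing = atan2(27.16, -2.62) mod 360° = 95.50° ≈ 096°.

096°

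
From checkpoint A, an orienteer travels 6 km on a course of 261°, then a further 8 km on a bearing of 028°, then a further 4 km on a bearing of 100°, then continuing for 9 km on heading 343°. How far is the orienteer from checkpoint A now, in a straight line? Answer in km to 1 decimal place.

14.1 km

Leg 1 (261°, 6 km): east 6 sin 261° = -5.93, north 6 cos 261° = -0.94
Leg 2 (028°, 8 km): east 8 sin 28° = 3.76, north 8 cos 28° = 7.06
Leg 3 (100°, 4 km): east 4 sin 100° = 3.94, north 4 cos 100° = -0.69
Leg 4 (343°, 9 km): east 9 sin 343° = -2.63, north 9 cos 343° = 8.61
Net: -0.86 east, 14.04 north. Distance = √((-0.86)² + (14.04)²) = 14.064 km.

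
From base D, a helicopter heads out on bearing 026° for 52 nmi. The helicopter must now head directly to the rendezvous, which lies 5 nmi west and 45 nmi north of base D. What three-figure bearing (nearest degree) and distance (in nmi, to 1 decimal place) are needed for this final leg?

266°, 27.8 nmi

Leg 1 (026°, 52 nmi): east 52 sin 26° = 22.80, north 52 cos 26° = 46.74
Current position: (22.80, 46.74). Target: (-5, 45). Remaining: Δeast = -27.80, Δnorth = -1.74.
Bearing = atan2(-27.80, -1.74) mod 360° = 266.42°; distance = √((-27.80)² + (-1.74)²) = 27.850 nmi.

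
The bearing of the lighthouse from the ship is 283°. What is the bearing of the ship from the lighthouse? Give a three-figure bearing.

103°

Back-bearing = 283° − 180° = 103°.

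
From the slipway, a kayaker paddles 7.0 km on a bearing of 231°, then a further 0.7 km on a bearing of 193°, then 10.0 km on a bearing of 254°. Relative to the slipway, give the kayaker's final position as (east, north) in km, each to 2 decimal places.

(-15.21, -7.84)

Leg 1 (231°, 7.0 km): east 7.0 sin 231° = -5.44, north 7.0 cos 231° = -4.41
Leg 2 (193°, 0.7 km): east 0.7 sin 193° = -0.16, north 0.7 cos 193° = -0.68
Leg 3 (254°, 10.0 km): east 10.0 sin 254° = -9.61, north 10.0 cos 254° = -2.76
Summing: -15.21 km east, -7.84 km north → (-15.21, -7.84).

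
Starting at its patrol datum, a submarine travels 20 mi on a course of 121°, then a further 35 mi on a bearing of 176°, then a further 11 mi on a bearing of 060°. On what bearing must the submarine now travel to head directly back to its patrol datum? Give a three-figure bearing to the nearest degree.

Leg 1 (121°, 20 mi): east 20 sin 121° = 17.14, north 20 cos 121° = -10.30
Leg 2 (176°, 35 mi): east 35 sin 176° = 2.44, north 35 cos 176° = -34.91
Leg 3 (060°, 11 mi): east 11 sin 60° = 9.53, north 11 cos 60° = 5.50
Net displacement: 29.11 east, -39.72 north. Direction back to start is (-29.11, 39.72): bearing = atan2(-29.11, 39.72) mod 360° = 323.76° ≈ 324°.

324°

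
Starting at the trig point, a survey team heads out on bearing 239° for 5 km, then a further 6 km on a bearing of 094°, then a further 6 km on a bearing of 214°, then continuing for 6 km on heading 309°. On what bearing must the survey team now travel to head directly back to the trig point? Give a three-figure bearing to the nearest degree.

056°

Leg 1 (239°, 5 km): east 5 sin 239° = -4.29, north 5 cos 239° = -2.58
Leg 2 (094°, 6 km): east 6 sin 94° = 5.99, north 6 cos 94° = -0.42
Leg 3 (214°, 6 km): east 6 sin 214° = -3.36, north 6 cos 214° = -4.97
Leg 4 (309°, 6 km): east 6 sin 309° = -4.66, north 6 cos 309° = 3.78
Net displacement: -6.32 east, -4.19 north. Direction back to start is (6.32, 4.19): bearing = atan2(6.32, 4.19) mod 360° = 56.44° ≈ 056°.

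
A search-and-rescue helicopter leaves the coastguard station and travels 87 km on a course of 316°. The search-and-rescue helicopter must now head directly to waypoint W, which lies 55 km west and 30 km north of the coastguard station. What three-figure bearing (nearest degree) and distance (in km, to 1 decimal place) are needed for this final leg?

Leg 1 (316°, 87 km): east 87 sin 316° = -60.44, north 87 cos 316° = 62.58
Current position: (-60.44, 62.58). Target: (-55, 30). Remaining: Δeast = 5.44, Δnorth = -32.58.
Bearing = atan2(5.44, -32.58) mod 360° = 170.53°; distance = √((5.44)² + (-32.58)²) = 33.033 km.

171°, 33.0 km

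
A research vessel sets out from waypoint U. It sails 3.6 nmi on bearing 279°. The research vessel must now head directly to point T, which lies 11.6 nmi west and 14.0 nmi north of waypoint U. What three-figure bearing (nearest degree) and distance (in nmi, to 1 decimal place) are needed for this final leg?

329°, 15.7 nmi

Leg 1 (279°, 3.6 nmi): east 3.6 sin 279° = -3.56, north 3.6 cos 279° = 0.56
Current position: (-3.56, 0.56). Target: (-11.6, 14.0). Remaining: Δeast = -8.04, Δnorth = 13.44.
Bearing = atan2(-8.04, 13.44) mod 360° = 329.09°; distance = √((-8.04)² + (13.44)²) = 15.661 nmi.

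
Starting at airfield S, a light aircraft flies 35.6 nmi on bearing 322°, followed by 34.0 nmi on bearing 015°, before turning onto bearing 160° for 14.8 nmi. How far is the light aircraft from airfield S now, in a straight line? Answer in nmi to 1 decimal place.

Leg 1 (322°, 35.6 nmi): east 35.6 sin 322° = -21.92, north 35.6 cos 322° = 28.05
Leg 2 (015°, 34.0 nmi): east 34.0 sin 15° = 8.80, north 34.0 cos 15° = 32.84
Leg 3 (160°, 14.8 nmi): east 14.8 sin 160° = 5.06, north 14.8 cos 160° = -13.91
Net: -8.06 east, 46.99 north. Distance = √((-8.06)² + (46.99)²) = 47.673 nmi.

47.7 nmi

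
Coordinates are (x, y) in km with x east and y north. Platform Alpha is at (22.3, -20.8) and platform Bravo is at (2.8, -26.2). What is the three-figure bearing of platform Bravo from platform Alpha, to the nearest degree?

Δeast = 2.8 − 22.3 = -19.50; Δnorth = -26.2 − -20.8 = -5.40.
Bearing = atan2(Δeast, Δnorth) mod 360° = 254.52° ≈ 255°.

255°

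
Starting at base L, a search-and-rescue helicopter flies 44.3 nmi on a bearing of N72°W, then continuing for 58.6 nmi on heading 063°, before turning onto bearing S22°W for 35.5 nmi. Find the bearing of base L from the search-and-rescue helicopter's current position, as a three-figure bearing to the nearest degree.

Leg 1 (N72°W, 44.3 nmi): east 44.3 sin 288° = -42.13, north 44.3 cos 288° = 13.69
Leg 2 (063°, 58.6 nmi): east 58.6 sin 63° = 52.21, north 58.6 cos 63° = 26.60
Leg 3 (S22°W, 35.5 nmi): east 35.5 sin 202° = -13.30, north 35.5 cos 202° = -32.92
Net displacement: -3.22 east, 7.38 north. Direction back to start is (3.22, -7.38): bearing = atan2(3.22, -7.38) mod 360° = 156.44° ≈ 156°.

156°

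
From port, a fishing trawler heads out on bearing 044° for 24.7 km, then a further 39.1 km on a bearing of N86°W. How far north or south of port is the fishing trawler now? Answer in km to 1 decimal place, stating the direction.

Leg 1 (044°, 24.7 km): east 24.7 sin 44° = 17.16, north 24.7 cos 44° = 17.77
Leg 2 (N86°W, 39.1 km): east 39.1 sin 274° = -39.00, north 39.1 cos 274° = 2.73
Net north component: 20.50 km.

20.5 km north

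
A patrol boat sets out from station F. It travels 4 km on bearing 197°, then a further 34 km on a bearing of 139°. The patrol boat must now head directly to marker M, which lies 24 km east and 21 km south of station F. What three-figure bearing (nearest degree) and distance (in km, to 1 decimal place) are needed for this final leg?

019°, 9.0 km

Leg 1 (197°, 4 km): east 4 sin 197° = -1.17, north 4 cos 197° = -3.83
Leg 2 (139°, 34 km): east 34 sin 139° = 22.31, north 34 cos 139° = -25.66
Current position: (21.14, -29.49). Target: (24, -21). Remaining: Δeast = 2.86, Δnorth = 8.49.
Bearing = atan2(2.86, 8.49) mod 360° = 18.65°; distance = √((2.86)² + (8.49)²) = 8.955 km.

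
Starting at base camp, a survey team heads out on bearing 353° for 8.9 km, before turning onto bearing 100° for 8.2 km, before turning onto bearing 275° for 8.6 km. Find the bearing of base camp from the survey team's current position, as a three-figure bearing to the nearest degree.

Leg 1 (353°, 8.9 km): east 8.9 sin 353° = -1.08, north 8.9 cos 353° = 8.83
Leg 2 (100°, 8.2 km): east 8.2 sin 100° = 8.08, north 8.2 cos 100° = -1.42
Leg 3 (275°, 8.6 km): east 8.6 sin 275° = -8.57, north 8.6 cos 275° = 0.75
Net displacement: -1.58 east, 8.16 north. Direction back to start is (1.58, -8.16): bearing = atan2(1.58, -8.16) mod 360° = 169.06° ≈ 169°.

169°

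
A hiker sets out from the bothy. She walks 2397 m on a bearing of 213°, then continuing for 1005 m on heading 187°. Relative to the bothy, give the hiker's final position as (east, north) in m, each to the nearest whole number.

Leg 1 (213°, 2397 m): east 2397 sin 213° = -1305.50, north 2397 cos 213° = -2010.29
Leg 2 (187°, 1005 m): east 1005 sin 187° = -122.48, north 1005 cos 187° = -997.51
Summing: -1427.98 m east, -3007.80 m north → (-1428, -3008).

(-1428, -3008)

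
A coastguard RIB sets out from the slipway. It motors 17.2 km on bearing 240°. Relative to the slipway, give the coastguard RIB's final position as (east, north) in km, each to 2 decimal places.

(-14.90, -8.60)

Leg 1 (240°, 17.2 km): east 17.2 sin 240° = -14.90, north 17.2 cos 240° = -8.60
Summing: -14.90 km east, -8.60 km north → (-14.90, -8.60).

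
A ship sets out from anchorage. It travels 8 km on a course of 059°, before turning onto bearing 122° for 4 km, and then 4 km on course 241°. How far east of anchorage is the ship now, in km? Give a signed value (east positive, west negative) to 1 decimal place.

6.8 km

Leg 1 (059°, 8 km): east 8 sin 59° = 6.86, north 8 cos 59° = 4.12
Leg 2 (122°, 4 km): east 4 sin 122° = 3.39, north 4 cos 122° = -2.12
Leg 3 (241°, 4 km): east 4 sin 241° = -3.50, north 4 cos 241° = -1.94
Net east component: 6.75 km.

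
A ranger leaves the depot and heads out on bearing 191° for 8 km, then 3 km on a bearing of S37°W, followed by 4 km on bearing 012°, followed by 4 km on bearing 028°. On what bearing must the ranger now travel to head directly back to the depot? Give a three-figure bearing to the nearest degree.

013°

Leg 1 (191°, 8 km): east 8 sin 191° = -1.53, north 8 cos 191° = -7.85
Leg 2 (S37°W, 3 km): east 3 sin 217° = -1.81, north 3 cos 217° = -2.40
Leg 3 (012°, 4 km): east 4 sin 12° = 0.83, north 4 cos 12° = 3.91
Leg 4 (028°, 4 km): east 4 sin 28° = 1.88, north 4 cos 28° = 3.53
Net displacement: -0.62 east, -2.80 north. Direction back to start is (0.62, 2.80): bearing = atan2(0.62, 2.80) mod 360° = 12.51° ≈ 013°.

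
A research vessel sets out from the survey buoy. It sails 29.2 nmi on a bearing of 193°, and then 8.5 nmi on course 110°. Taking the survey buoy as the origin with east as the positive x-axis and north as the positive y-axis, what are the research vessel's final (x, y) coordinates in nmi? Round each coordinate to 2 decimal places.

(1.42, -31.36)

Leg 1 (193°, 29.2 nmi): east 29.2 sin 193° = -6.57, north 29.2 cos 193° = -28.45
Leg 2 (110°, 8.5 nmi): east 8.5 sin 110° = 7.99, north 8.5 cos 110° = -2.91
Summing: 1.42 nmi east, -31.36 nmi north → (1.42, -31.36).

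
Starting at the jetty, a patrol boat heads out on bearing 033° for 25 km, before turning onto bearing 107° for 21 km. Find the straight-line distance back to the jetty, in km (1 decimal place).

36.8 km

Leg 1 (033°, 25 km): east 25 sin 33° = 13.62, north 25 cos 33° = 20.97
Leg 2 (107°, 21 km): east 21 sin 107° = 20.08, north 21 cos 107° = -6.14
Net: 33.70 east, 14.83 north. Distance = √((33.70)² + (14.83)²) = 36.816 km.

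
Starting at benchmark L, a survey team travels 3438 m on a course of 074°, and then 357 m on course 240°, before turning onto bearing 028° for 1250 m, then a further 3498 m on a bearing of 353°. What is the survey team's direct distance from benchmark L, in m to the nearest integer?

6207 m

Leg 1 (074°, 3438 m): east 3438 sin 74° = 3304.82, north 3438 cos 74° = 947.64
Leg 2 (240°, 357 m): east 357 sin 240° = -309.17, north 357 cos 240° = -178.50
Leg 3 (028°, 1250 m): east 1250 sin 28° = 586.84, north 1250 cos 28° = 1103.68
Leg 4 (353°, 3498 m): east 3498 sin 353° = -426.30, north 3498 cos 353° = 3471.93
Net: 3156.19 east, 5344.75 north. Distance = √((3156.19)² + (5344.75)²) = 6207.084 m.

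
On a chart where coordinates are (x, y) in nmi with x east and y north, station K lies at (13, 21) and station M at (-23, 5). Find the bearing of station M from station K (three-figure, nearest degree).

246°

Δeast = -23 − 13 = -36.00; Δnorth = 5 − 21 = -16.00.
Bearing = atan2(Δeast, Δnorth) mod 360° = 246.04° ≈ 246°.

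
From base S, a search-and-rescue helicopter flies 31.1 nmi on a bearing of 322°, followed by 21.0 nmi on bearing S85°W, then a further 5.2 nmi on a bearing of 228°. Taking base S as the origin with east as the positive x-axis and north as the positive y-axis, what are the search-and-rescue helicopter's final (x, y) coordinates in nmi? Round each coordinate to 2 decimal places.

Leg 1 (322°, 31.1 nmi): east 31.1 sin 322° = -19.15, north 31.1 cos 322° = 24.51
Leg 2 (S85°W, 21.0 nmi): east 21.0 sin 265° = -20.92, north 21.0 cos 265° = -1.83
Leg 3 (228°, 5.2 nmi): east 5.2 sin 228° = -3.86, north 5.2 cos 228° = -3.48
Summing: -43.93 nmi east, 19.20 nmi north → (-43.93, 19.20).

(-43.93, 19.20)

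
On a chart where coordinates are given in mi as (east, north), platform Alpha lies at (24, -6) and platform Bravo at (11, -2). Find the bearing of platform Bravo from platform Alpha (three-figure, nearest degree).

287°

Δeast = 11 − 24 = -13.00; Δnorth = -2 − -6 = 4.00.
Bearing = atan2(Δeast, Δnorth) mod 360° = 287.10° ≈ 287°.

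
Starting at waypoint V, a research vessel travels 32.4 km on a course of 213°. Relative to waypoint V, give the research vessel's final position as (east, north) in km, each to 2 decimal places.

Leg 1 (213°, 32.4 km): east 32.4 sin 213° = -17.65, north 32.4 cos 213° = -27.17
Summing: -17.65 km east, -27.17 km north → (-17.65, -27.17).

(-17.65, -27.17)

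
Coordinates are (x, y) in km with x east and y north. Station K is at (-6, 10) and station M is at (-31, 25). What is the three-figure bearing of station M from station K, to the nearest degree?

Δeast = -31 − -6 = -25.00; Δnorth = 25 − 10 = 15.00.
Bearing = atan2(Δeast, Δnorth) mod 360° = 300.96° ≈ 301°.

301°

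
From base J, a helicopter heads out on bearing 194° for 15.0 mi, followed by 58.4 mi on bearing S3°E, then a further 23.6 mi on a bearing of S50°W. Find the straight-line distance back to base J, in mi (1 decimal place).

Leg 1 (194°, 15.0 mi): east 15.0 sin 194° = -3.63, north 15.0 cos 194° = -14.55
Leg 2 (S3°E, 58.4 mi): east 58.4 sin 177° = 3.06, north 58.4 cos 177° = -58.32
Leg 3 (S50°W, 23.6 mi): east 23.6 sin 230° = -18.08, north 23.6 cos 230° = -15.17
Net: -18.65 east, -88.04 north. Distance = √((-18.65)² + (-88.04)²) = 89.998 mi.

90.0 mi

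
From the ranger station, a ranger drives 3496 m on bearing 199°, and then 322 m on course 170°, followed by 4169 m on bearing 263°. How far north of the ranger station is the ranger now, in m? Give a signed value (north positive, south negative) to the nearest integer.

Leg 1 (199°, 3496 m): east 3496 sin 199° = -1138.19, north 3496 cos 199° = -3305.53
Leg 2 (170°, 322 m): east 322 sin 170° = 55.91, north 322 cos 170° = -317.11
Leg 3 (263°, 4169 m): east 4169 sin 263° = -4137.92, north 4169 cos 263° = -508.07
Net north component: -4130.71 m.

-4131 m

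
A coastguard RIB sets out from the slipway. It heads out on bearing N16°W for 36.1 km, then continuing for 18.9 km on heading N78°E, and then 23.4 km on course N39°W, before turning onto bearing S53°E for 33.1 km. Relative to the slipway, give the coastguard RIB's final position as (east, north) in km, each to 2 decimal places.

(20.25, 36.90)

Leg 1 (N16°W, 36.1 km): east 36.1 sin 344° = -9.95, north 36.1 cos 344° = 34.70
Leg 2 (N78°E, 18.9 km): east 18.9 sin 78° = 18.49, north 18.9 cos 78° = 3.93
Leg 3 (N39°W, 23.4 km): east 23.4 sin 321° = -14.73, north 23.4 cos 321° = 18.19
Leg 4 (S53°E, 33.1 km): east 33.1 sin 127° = 26.43, north 33.1 cos 127° = -19.92
Summing: 20.25 km east, 36.90 km north → (20.25, 36.90).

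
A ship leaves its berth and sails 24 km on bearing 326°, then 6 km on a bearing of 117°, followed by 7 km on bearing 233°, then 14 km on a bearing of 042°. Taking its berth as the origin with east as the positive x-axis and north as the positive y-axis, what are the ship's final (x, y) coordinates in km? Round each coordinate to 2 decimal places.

Leg 1 (326°, 24 km): east 24 sin 326° = -13.42, north 24 cos 326° = 19.90
Leg 2 (117°, 6 km): east 6 sin 117° = 5.35, north 6 cos 117° = -2.72
Leg 3 (233°, 7 km): east 7 sin 233° = -5.59, north 7 cos 233° = -4.21
Leg 4 (042°, 14 km): east 14 sin 42° = 9.37, north 14 cos 42° = 10.40
Summing: -4.30 km east, 23.36 km north → (-4.30, 23.36).

(-4.30, 23.36)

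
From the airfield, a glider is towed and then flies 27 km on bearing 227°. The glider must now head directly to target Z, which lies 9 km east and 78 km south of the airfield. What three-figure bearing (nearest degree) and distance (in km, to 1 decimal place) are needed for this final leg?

Leg 1 (227°, 27 km): east 27 sin 227° = -19.75, north 27 cos 227° = -18.41
Current position: (-19.75, -18.41). Target: (9, -78). Remaining: Δeast = 28.75, Δnorth = -59.59.
Bearing = atan2(28.75, -59.59) mod 360° = 154.25°; distance = √((28.75)² + (-59.59)²) = 66.158 km.

154°, 66.2 km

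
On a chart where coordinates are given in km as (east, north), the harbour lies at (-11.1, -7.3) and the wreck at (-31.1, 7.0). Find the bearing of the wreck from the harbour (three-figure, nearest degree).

306°

Δeast = -31.1 − -11.1 = -20.00; Δnorth = 7.0 − -7.3 = 14.30.
Bearing = atan2(Δeast, Δnorth) mod 360° = 305.56° ≈ 306°.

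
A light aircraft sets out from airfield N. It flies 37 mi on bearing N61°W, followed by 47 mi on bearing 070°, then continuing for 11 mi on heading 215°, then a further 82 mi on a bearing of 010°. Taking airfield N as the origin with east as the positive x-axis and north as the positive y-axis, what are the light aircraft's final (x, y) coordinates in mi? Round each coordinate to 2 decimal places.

(19.73, 105.76)

Leg 1 (N61°W, 37 mi): east 37 sin 299° = -32.36, north 37 cos 299° = 17.94
Leg 2 (070°, 47 mi): east 47 sin 70° = 44.17, north 47 cos 70° = 16.07
Leg 3 (215°, 11 mi): east 11 sin 215° = -6.31, north 11 cos 215° = -9.01
Leg 4 (010°, 82 mi): east 82 sin 10° = 14.24, north 82 cos 10° = 80.75
Summing: 19.73 mi east, 105.76 mi north → (19.73, 105.76).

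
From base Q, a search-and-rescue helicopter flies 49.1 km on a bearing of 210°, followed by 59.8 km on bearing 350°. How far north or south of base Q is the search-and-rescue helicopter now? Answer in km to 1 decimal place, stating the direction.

16.4 km north

Leg 1 (210°, 49.1 km): east 49.1 sin 210° = -24.55, north 49.1 cos 210° = -42.52
Leg 2 (350°, 59.8 km): east 59.8 sin 350° = -10.38, north 59.8 cos 350° = 58.89
Net north component: 16.37 km.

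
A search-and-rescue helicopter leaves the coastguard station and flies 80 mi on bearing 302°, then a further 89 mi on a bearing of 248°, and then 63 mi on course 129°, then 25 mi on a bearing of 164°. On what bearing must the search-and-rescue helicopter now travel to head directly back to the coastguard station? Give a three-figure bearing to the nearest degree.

Leg 1 (302°, 80 mi): east 80 sin 302° = -67.84, north 80 cos 302° = 42.39
Leg 2 (248°, 89 mi): east 89 sin 248° = -82.52, north 89 cos 248° = -33.34
Leg 3 (129°, 63 mi): east 63 sin 129° = 48.96, north 63 cos 129° = -39.65
Leg 4 (164°, 25 mi): east 25 sin 164° = 6.89, north 25 cos 164° = -24.03
Net displacement: -94.51 east, -54.63 north. Direction back to start is (94.51, 54.63): bearing = atan2(94.51, 54.63) mod 360° = 59.97° ≈ 060°.

060°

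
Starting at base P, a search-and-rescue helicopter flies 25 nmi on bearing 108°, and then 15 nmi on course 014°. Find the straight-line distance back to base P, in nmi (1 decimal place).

28.2 nmi

Leg 1 (108°, 25 nmi): east 25 sin 108° = 23.78, north 25 cos 108° = -7.73
Leg 2 (014°, 15 nmi): east 15 sin 14° = 3.63, north 15 cos 14° = 14.55
Net: 27.41 east, 6.83 north. Distance = √((27.41)² + (6.83)²) = 28.243 nmi.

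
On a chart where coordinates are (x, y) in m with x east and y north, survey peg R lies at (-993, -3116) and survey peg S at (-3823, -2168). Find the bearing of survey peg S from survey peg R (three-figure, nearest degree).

289°

Δeast = -3823 − -993 = -2830.00; Δnorth = -2168 − -3116 = 948.00.
Bearing = atan2(Δeast, Δnorth) mod 360° = 288.52° ≈ 289°.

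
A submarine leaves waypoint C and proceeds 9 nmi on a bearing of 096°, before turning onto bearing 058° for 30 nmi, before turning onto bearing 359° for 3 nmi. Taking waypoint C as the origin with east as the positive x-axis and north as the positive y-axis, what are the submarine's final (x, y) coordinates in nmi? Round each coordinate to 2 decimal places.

(34.34, 17.96)

Leg 1 (096°, 9 nmi): east 9 sin 96° = 8.95, north 9 cos 96° = -0.94
Leg 2 (058°, 30 nmi): east 30 sin 58° = 25.44, north 30 cos 58° = 15.90
Leg 3 (359°, 3 nmi): east 3 sin 359° = -0.05, north 3 cos 359° = 3.00
Summing: 34.34 nmi east, 17.96 nmi north → (34.34, 17.96).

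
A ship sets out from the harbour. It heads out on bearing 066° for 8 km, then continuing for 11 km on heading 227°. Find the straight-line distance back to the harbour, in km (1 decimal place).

4.3 km

Leg 1 (066°, 8 km): east 8 sin 66° = 7.31, north 8 cos 66° = 3.25
Leg 2 (227°, 11 km): east 11 sin 227° = -8.04, north 11 cos 227° = -7.50
Net: -0.74 east, -4.25 north. Distance = √((-0.74)² + (-4.25)²) = 4.311 km.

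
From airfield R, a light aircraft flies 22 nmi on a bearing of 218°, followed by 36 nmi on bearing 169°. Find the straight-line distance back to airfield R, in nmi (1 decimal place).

Leg 1 (218°, 22 nmi): east 22 sin 218° = -13.54, north 22 cos 218° = -17.34
Leg 2 (169°, 36 nmi): east 36 sin 169° = 6.87, north 36 cos 169° = -35.34
Net: -6.68 east, -52.67 north. Distance = √((-6.68)² + (-52.67)²) = 53.096 nmi.

53.1 nmi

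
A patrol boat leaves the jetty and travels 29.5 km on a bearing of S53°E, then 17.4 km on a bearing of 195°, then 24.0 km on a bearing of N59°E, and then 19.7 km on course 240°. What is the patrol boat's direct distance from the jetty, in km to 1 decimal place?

Leg 1 (S53°E, 29.5 km): east 29.5 sin 127° = 23.56, north 29.5 cos 127° = -17.75
Leg 2 (195°, 17.4 km): east 17.4 sin 195° = -4.50, north 17.4 cos 195° = -16.81
Leg 3 (N59°E, 24.0 km): east 24.0 sin 59° = 20.57, north 24.0 cos 59° = 12.36
Leg 4 (240°, 19.7 km): east 19.7 sin 240° = -17.06, north 19.7 cos 240° = -9.85
Net: 22.57 east, -32.05 north. Distance = √((22.57)² + (-32.05)²) = 39.198 km.

39.2 km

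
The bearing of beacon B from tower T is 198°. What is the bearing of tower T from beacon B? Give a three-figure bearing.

Back-bearing = 198° − 180° = 018°.

018°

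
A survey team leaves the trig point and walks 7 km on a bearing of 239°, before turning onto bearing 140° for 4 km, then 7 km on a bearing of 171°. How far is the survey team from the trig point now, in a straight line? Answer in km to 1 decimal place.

Leg 1 (239°, 7 km): east 7 sin 239° = -6.00, north 7 cos 239° = -3.61
Leg 2 (140°, 4 km): east 4 sin 140° = 2.57, north 4 cos 140° = -3.06
Leg 3 (171°, 7 km): east 7 sin 171° = 1.10, north 7 cos 171° = -6.91
Net: -2.33 east, -13.58 north. Distance = √((-2.33)² + (-13.58)²) = 13.782 km.

13.8 km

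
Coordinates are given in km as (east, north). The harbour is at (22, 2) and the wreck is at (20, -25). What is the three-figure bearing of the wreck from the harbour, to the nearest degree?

Δeast = 20 − 22 = -2.00; Δnorth = -25 − 2 = -27.00.
Bearing = atan2(Δeast, Δnorth) mod 360° = 184.24° ≈ 184°.

184°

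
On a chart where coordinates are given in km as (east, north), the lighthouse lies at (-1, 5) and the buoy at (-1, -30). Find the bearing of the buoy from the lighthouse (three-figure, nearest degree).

180°

Δeast = -1 − -1 = 0.00; Δnorth = -30 − 5 = -35.00.
Bearing = atan2(Δeast, Δnorth) mod 360° = 180.00° ≈ 180°.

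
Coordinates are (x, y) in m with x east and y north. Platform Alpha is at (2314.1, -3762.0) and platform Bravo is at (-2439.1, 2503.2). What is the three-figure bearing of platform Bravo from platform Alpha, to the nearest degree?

323°

Δeast = -2439.1 − 2314.1 = -4753.20; Δnorth = 2503.2 − -3762.0 = 6265.20.
Bearing = atan2(Δeast, Δnorth) mod 360° = 322.81° ≈ 323°.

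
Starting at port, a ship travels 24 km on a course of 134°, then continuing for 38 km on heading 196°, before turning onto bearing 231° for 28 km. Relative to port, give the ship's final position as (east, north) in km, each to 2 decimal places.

Leg 1 (134°, 24 km): east 24 sin 134° = 17.26, north 24 cos 134° = -16.67
Leg 2 (196°, 38 km): east 38 sin 196° = -10.47, north 38 cos 196° = -36.53
Leg 3 (231°, 28 km): east 28 sin 231° = -21.76, north 28 cos 231° = -17.62
Summing: -14.97 km east, -70.82 km north → (-14.97, -70.82).

(-14.97, -70.82)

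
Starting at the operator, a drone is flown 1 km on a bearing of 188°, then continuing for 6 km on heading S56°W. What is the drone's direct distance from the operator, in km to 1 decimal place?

Leg 1 (188°, 1 km): east 1 sin 188° = -0.14, north 1 cos 188° = -0.99
Leg 2 (S56°W, 6 km): east 6 sin 236° = -4.97, north 6 cos 236° = -3.36
Net: -5.11 east, -4.35 north. Distance = √((-5.11)² + (-4.35)²) = 6.710 km.

6.7 km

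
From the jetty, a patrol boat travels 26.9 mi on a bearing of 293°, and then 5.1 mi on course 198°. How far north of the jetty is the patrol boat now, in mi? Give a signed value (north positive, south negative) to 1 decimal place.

Leg 1 (293°, 26.9 mi): east 26.9 sin 293° = -24.76, north 26.9 cos 293° = 10.51
Leg 2 (198°, 5.1 mi): east 5.1 sin 198° = -1.58, north 5.1 cos 198° = -4.85
Net north component: 5.66 mi.

5.7 mi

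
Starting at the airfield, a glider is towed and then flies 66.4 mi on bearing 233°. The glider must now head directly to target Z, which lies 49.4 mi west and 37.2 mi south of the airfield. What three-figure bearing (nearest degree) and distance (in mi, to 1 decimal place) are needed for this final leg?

Leg 1 (233°, 66.4 mi): east 66.4 sin 233° = -53.03, north 66.4 cos 233° = -39.96
Current position: (-53.03, -39.96). Target: (-49.4, -37.2). Remaining: Δeast = 3.63, Δnorth = 2.76.
Bearing = atan2(3.63, 2.76) mod 360° = 52.74°; distance = √((3.63)² + (2.76)²) = 4.560 mi.

053°, 4.6 mi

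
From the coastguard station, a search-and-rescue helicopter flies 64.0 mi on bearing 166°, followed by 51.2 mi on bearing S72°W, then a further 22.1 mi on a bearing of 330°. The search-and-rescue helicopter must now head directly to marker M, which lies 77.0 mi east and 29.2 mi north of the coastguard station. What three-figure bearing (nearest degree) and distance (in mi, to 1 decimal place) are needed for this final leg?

Leg 1 (166°, 64.0 mi): east 64.0 sin 166° = 15.48, north 64.0 cos 166° = -62.10
Leg 2 (S72°W, 51.2 mi): east 51.2 sin 252° = -48.69, north 51.2 cos 252° = -15.82
Leg 3 (330°, 22.1 mi): east 22.1 sin 330° = -11.05, north 22.1 cos 330° = 19.14
Current position: (-44.26, -58.78). Target: (77.0, 29.2). Remaining: Δeast = 121.26, Δnorth = 87.98.
Bearing = atan2(121.26, 87.98) mod 360° = 54.04°; distance = √((121.26)² + (87.98)²) = 149.817 mi.

054°, 149.8 mi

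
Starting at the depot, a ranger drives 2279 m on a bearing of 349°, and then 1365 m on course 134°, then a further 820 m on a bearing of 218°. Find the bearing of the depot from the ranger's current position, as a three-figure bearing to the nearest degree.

Leg 1 (349°, 2279 m): east 2279 sin 349° = -434.85, north 2279 cos 349° = 2237.13
Leg 2 (134°, 1365 m): east 1365 sin 134° = 981.90, north 1365 cos 134° = -948.21
Leg 3 (218°, 820 m): east 820 sin 218° = -504.84, north 820 cos 218° = -646.17
Net displacement: 42.20 east, 642.75 north. Direction back to start is (-42.20, -642.75): bearing = atan2(-42.20, -642.75) mod 360° = 183.76° ≈ 184°.

184°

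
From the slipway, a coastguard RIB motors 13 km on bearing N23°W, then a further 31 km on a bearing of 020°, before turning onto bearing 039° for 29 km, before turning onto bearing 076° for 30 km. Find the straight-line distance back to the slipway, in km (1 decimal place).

88.4 km

Leg 1 (N23°W, 13 km): east 13 sin 337° = -5.08, north 13 cos 337° = 11.97
Leg 2 (020°, 31 km): east 31 sin 20° = 10.60, north 31 cos 20° = 29.13
Leg 3 (039°, 29 km): east 29 sin 39° = 18.25, north 29 cos 39° = 22.54
Leg 4 (076°, 30 km): east 30 sin 76° = 29.11, north 30 cos 76° = 7.26
Net: 52.88 east, 70.89 north. Distance = √((52.88)² + (70.89)²) = 88.443 km.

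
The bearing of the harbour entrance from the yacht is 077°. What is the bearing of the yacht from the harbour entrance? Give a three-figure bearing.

Back-bearing = 077° + 180° = 257°.

257°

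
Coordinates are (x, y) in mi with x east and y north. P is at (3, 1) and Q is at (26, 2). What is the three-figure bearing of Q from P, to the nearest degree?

Δeast = 26 − 3 = 23.00; Δnorth = 2 − 1 = 1.00.
Bearing = atan2(Δeast, Δnorth) mod 360° = 87.51° ≈ 088°.

088°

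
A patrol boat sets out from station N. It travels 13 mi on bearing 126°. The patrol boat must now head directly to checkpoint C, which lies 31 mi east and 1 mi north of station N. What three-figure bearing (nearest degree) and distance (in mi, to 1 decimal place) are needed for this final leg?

Leg 1 (126°, 13 mi): east 13 sin 126° = 10.52, north 13 cos 126° = -7.64
Current position: (10.52, -7.64). Target: (31, 1). Remaining: Δeast = 20.48, Δnorth = 8.64.
Bearing = atan2(20.48, 8.64) mod 360° = 67.13°; distance = √((20.48)² + (8.64)²) = 22.231 mi.

067°, 22.2 mi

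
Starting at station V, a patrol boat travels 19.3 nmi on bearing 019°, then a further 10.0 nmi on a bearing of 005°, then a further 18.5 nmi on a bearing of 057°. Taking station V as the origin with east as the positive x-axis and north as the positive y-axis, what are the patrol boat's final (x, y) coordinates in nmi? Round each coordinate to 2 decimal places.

(22.67, 38.29)

Leg 1 (019°, 19.3 nmi): east 19.3 sin 19° = 6.28, north 19.3 cos 19° = 18.25
Leg 2 (005°, 10.0 nmi): east 10.0 sin 5° = 0.87, north 10.0 cos 5° = 9.96
Leg 3 (057°, 18.5 nmi): east 18.5 sin 57° = 15.52, north 18.5 cos 57° = 10.08
Summing: 22.67 nmi east, 38.29 nmi north → (22.67, 38.29).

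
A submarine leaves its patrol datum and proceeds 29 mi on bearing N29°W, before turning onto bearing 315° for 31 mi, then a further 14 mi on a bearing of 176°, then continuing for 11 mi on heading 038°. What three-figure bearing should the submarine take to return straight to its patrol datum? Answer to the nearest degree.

Leg 1 (N29°W, 29 mi): east 29 sin 331° = -14.06, north 29 cos 331° = 25.36
Leg 2 (315°, 31 mi): east 31 sin 315° = -21.92, north 31 cos 315° = 21.92
Leg 3 (176°, 14 mi): east 14 sin 176° = 0.98, north 14 cos 176° = -13.97
Leg 4 (038°, 11 mi): east 11 sin 38° = 6.77, north 11 cos 38° = 8.67
Net displacement: -28.23 east, 41.99 north. Direction back to start is (28.23, -41.99): bearing = atan2(28.23, -41.99) mod 360° = 146.08° ≈ 146°.

146°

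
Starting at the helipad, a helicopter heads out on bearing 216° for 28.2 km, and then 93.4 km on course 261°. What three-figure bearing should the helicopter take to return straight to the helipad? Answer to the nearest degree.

071°

Leg 1 (216°, 28.2 km): east 28.2 sin 216° = -16.58, north 28.2 cos 216° = -22.81
Leg 2 (261°, 93.4 km): east 93.4 sin 261° = -92.25, north 93.4 cos 261° = -14.61
Net displacement: -108.83 east, -37.43 north. Direction back to start is (108.83, 37.43): bearing = atan2(108.83, 37.43) mod 360° = 71.02° ≈ 071°.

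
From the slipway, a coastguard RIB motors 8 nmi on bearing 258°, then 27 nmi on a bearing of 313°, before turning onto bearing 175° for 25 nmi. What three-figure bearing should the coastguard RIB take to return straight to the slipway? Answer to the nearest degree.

072°

Leg 1 (258°, 8 nmi): east 8 sin 258° = -7.83, north 8 cos 258° = -1.66
Leg 2 (313°, 27 nmi): east 27 sin 313° = -19.75, north 27 cos 313° = 18.41
Leg 3 (175°, 25 nmi): east 25 sin 175° = 2.18, north 25 cos 175° = -24.90
Net displacement: -25.39 east, -8.15 north. Direction back to start is (25.39, 8.15): bearing = atan2(25.39, 8.15) mod 360° = 72.20° ≈ 072°.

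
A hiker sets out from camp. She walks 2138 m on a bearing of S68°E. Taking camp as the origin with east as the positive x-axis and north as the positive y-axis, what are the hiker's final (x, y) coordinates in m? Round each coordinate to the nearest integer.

Leg 1 (S68°E, 2138 m): east 2138 sin 112° = 1982.32, north 2138 cos 112° = -800.91
Summing: 1982.32 m east, -800.91 m north → (1982, -801).

(1982, -801)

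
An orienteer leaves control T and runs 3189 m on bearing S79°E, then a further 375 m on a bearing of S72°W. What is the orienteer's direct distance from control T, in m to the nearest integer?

Leg 1 (S79°E, 3189 m): east 3189 sin 101° = 3130.41, north 3189 cos 101° = -608.49
Leg 2 (S72°W, 375 m): east 375 sin 252° = -356.65, north 375 cos 252° = -115.88
Net: 2773.76 east, -724.37 north. Distance = √((2773.76)² + (-724.37)²) = 2866.788 m.

2867 m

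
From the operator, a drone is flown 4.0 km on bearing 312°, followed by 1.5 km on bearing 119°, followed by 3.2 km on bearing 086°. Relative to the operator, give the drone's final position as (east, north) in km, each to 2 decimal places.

Leg 1 (312°, 4.0 km): east 4.0 sin 312° = -2.97, north 4.0 cos 312° = 2.68
Leg 2 (119°, 1.5 km): east 1.5 sin 119° = 1.31, north 1.5 cos 119° = -0.73
Leg 3 (086°, 3.2 km): east 3.2 sin 86° = 3.19, north 3.2 cos 86° = 0.22
Summing: 1.53 km east, 2.17 km north → (1.53, 2.17).

(1.53, 2.17)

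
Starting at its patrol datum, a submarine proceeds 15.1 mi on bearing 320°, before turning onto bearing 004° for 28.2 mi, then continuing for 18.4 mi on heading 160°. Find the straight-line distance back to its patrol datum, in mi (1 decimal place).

22.5 mi

Leg 1 (320°, 15.1 mi): east 15.1 sin 320° = -9.71, north 15.1 cos 320° = 11.57
Leg 2 (004°, 28.2 mi): east 28.2 sin 4° = 1.97, north 28.2 cos 4° = 28.13
Leg 3 (160°, 18.4 mi): east 18.4 sin 160° = 6.29, north 18.4 cos 160° = -17.29
Net: -1.45 east, 22.41 north. Distance = √((-1.45)² + (22.41)²) = 22.455 mi.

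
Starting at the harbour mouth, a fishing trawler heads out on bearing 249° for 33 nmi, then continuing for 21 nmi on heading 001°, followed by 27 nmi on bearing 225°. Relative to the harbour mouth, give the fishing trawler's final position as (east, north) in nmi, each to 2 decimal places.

Leg 1 (249°, 33 nmi): east 33 sin 249° = -30.81, north 33 cos 249° = -11.83
Leg 2 (001°, 21 nmi): east 21 sin 1° = 0.37, north 21 cos 1° = 21.00
Leg 3 (225°, 27 nmi): east 27 sin 225° = -19.09, north 27 cos 225° = -19.09
Summing: -49.53 nmi east, -9.92 nmi north → (-49.53, -9.92).

(-49.53, -9.92)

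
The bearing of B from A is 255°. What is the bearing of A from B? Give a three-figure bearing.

075°

Back-bearing = 255° − 180° = 075°.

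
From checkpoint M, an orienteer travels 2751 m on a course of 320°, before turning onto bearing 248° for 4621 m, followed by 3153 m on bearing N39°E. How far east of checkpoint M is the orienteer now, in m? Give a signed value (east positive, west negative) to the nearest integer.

-4069 m

Leg 1 (320°, 2751 m): east 2751 sin 320° = -1768.31, north 2751 cos 320° = 2107.39
Leg 2 (248°, 4621 m): east 4621 sin 248° = -4284.52, north 4621 cos 248° = -1731.06
Leg 3 (N39°E, 3153 m): east 3153 sin 39° = 1984.25, north 3153 cos 39° = 2450.34
Net east component: -4068.58 m.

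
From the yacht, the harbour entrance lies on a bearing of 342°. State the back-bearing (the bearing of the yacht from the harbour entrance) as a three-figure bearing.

Back-bearing = 342° − 180° = 162°.

162°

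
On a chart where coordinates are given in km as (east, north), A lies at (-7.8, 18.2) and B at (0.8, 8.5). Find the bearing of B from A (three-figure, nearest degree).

Δeast = 0.8 − -7.8 = 8.60; Δnorth = 8.5 − 18.2 = -9.70.
Bearing = atan2(Δeast, Δnorth) mod 360° = 138.44° ≈ 138°.

138°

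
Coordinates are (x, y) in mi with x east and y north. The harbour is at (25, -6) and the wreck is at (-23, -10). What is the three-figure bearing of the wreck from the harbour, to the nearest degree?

Δeast = -23 − 25 = -48.00; Δnorth = -10 − -6 = -4.00.
Bearing = atan2(Δeast, Δnorth) mod 360° = 265.24° ≈ 265°.

265°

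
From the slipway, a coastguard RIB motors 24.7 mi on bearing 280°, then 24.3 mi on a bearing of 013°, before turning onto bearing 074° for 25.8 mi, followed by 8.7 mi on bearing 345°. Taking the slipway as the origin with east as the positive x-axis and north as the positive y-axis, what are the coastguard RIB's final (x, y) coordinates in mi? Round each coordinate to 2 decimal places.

(3.69, 43.48)

Leg 1 (280°, 24.7 mi): east 24.7 sin 280° = -24.32, north 24.7 cos 280° = 4.29
Leg 2 (013°, 24.3 mi): east 24.3 sin 13° = 5.47, north 24.3 cos 13° = 23.68
Leg 3 (074°, 25.8 mi): east 25.8 sin 74° = 24.80, north 25.8 cos 74° = 7.11
Leg 4 (345°, 8.7 mi): east 8.7 sin 345° = -2.25, north 8.7 cos 345° = 8.40
Summing: 3.69 mi east, 43.48 mi north → (3.69, 43.48).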